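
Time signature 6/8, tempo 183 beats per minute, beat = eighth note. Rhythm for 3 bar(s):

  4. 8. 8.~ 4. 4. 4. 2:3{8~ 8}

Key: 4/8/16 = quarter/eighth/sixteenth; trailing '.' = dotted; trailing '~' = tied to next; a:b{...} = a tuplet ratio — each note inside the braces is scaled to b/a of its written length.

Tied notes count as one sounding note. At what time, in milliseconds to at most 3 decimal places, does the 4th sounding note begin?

note 4 onset = 9b = 2950.82ms

1. 0.0ms @ 0 + 983.607ms (3)
2. 983.607ms @ 3 + 491.803ms (3/2)
3. 1475.41ms @ 9/2 + 1475.41ms (9/2)
4. 2950.82ms @ 9 + 983.607ms (3)
5. 3934.426ms @ 12 + 983.607ms (3)
6. 4918.033ms @ 15 + 983.607ms (3)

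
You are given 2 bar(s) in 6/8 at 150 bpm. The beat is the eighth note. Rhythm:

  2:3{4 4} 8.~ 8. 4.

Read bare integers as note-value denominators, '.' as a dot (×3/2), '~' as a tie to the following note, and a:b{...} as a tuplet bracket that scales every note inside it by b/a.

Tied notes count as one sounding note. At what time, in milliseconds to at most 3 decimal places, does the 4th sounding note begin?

1. 0.0ms @ 0 + 1200.0ms (3)
2. 1200.0ms @ 3 + 1200.0ms (3)
3. 2400.0ms @ 6 + 1200.0ms (3)
4. 3600.0ms @ 9 + 1200.0ms (3)

note 4 onset = 9b = 3600.0ms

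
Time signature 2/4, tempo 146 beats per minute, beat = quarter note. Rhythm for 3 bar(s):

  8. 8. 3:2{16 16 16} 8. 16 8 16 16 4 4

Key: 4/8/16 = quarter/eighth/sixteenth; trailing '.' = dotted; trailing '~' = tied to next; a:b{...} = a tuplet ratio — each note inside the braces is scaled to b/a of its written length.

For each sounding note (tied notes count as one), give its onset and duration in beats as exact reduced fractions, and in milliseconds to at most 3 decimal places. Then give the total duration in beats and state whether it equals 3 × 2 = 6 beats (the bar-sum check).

1) 0.0ms=0b +308.219ms=3/4b
2) 308.219ms=3/4b +308.219ms=3/4b
3) 616.438ms=3/2b +68.493ms=1/6b
4) 684.932ms=5/3b +68.493ms=1/6b
5) 753.425ms=11/6b +68.493ms=1/6b
6) 821.918ms=2b +308.219ms=3/4b
7) 1130.137ms=11/4b +102.74ms=1/4b
8) 1232.877ms=3b +205.479ms=1/2b
9) 1438.356ms=7/2b +102.74ms=1/4b
10) 1541.096ms=15/4b +102.74ms=1/4b
11) 1643.836ms=4b +410.959ms=1b
12) 2054.795ms=5b +410.959ms=1b
Σ=6b of 6 (146bpm 2/4) — PASS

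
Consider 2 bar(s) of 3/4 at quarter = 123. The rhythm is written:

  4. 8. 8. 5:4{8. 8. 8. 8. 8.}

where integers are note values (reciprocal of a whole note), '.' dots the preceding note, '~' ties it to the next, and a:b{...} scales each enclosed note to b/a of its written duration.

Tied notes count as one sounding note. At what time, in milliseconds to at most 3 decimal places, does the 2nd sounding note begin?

note 2 onset = 3/2b = 731.707ms

1. 0.0ms @ 0 + 731.707ms (3/2)
2. 731.707ms @ 3/2 + 365.854ms (3/4)
3. 1097.561ms @ 9/4 + 365.854ms (3/4)
4. 1463.415ms @ 3 + 292.683ms (3/5)
5. 1756.098ms @ 18/5 + 292.683ms (3/5)
6. 2048.78ms @ 21/5 + 292.683ms (3/5)
7. 2341.463ms @ 24/5 + 292.683ms (3/5)
8. 2634.146ms @ 27/5 + 292.683ms (3/5)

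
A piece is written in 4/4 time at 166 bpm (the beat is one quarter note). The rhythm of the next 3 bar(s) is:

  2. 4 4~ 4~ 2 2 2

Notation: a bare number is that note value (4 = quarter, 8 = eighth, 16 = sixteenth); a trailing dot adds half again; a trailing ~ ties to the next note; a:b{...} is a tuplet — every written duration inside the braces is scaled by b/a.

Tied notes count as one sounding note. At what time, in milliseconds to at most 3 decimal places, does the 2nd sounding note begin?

note 2 onset = 3b = 1084.337ms

1. 0.0ms @ 0 + 1084.337ms (3)
2. 1084.337ms @ 3 + 361.446ms (1)
3. 1445.783ms @ 4 + 1445.783ms (4)
4. 2891.566ms @ 8 + 722.892ms (2)
5. 3614.458ms @ 10 + 722.892ms (2)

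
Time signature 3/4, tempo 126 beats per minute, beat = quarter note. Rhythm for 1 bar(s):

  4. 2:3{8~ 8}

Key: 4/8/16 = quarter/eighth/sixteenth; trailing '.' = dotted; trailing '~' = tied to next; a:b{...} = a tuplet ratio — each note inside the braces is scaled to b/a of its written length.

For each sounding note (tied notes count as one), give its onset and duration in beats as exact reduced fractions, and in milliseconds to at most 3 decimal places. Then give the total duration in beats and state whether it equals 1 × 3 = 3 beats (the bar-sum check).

1) 0.0ms=0b +714.286ms=3/2b
2) 714.286ms=3/2b +714.286ms=3/2b
Σ=3b of 3 (126bpm 3/4) — PASS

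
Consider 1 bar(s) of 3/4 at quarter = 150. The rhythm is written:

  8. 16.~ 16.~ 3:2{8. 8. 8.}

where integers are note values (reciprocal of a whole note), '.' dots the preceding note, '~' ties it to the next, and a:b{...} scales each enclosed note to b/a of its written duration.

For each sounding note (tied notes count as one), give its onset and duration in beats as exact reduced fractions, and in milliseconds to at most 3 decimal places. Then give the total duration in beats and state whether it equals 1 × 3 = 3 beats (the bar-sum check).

1) 0.0ms=0b +300.0ms=3/4b
2) 300.0ms=3/4b +500.0ms=5/4b
3) 800.0ms=2b +200.0ms=1/2b
4) 1000.0ms=5/2b +200.0ms=1/2b
Σ=3b of 3 (150bpm 3/4) — PASS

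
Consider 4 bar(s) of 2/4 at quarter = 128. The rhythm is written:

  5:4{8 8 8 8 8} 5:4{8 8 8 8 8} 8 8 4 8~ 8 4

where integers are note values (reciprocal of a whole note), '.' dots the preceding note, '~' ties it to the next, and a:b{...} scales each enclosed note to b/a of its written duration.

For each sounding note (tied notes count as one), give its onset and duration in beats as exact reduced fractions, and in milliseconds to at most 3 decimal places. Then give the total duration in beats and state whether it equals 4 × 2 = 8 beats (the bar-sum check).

1) 0.0ms=0b +187.5ms=2/5b
2) 187.5ms=2/5b +187.5ms=2/5b
3) 375.0ms=4/5b +187.5ms=2/5b
4) 562.5ms=6/5b +187.5ms=2/5b
5) 750.0ms=8/5b +187.5ms=2/5b
6) 937.5ms=2b +187.5ms=2/5b
7) 1125.0ms=12/5b +187.5ms=2/5b
8) 1312.5ms=14/5b +187.5ms=2/5b
9) 1500.0ms=16/5b +187.5ms=2/5b
10) 1687.5ms=18/5b +187.5ms=2/5b
11) 1875.0ms=4b +234.375ms=1/2b
12) 2109.375ms=9/2b +234.375ms=1/2b
13) 2343.75ms=5b +468.75ms=1b
14) 2812.5ms=6b +468.75ms=1b
15) 3281.25ms=7b +468.75ms=1b
Σ=8b of 8 (128bpm 2/4) — PASS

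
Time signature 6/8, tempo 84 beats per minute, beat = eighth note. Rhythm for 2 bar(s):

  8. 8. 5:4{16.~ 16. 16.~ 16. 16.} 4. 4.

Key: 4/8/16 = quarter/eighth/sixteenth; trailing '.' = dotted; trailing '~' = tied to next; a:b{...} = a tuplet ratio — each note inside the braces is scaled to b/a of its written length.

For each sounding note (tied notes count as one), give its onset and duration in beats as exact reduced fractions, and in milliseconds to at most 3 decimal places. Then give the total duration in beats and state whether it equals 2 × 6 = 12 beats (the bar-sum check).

1) 0.0ms=0b +1071.429ms=3/2b
2) 1071.429ms=3/2b +1071.429ms=3/2b
3) 2142.857ms=3b +857.143ms=6/5b
4) 3000.0ms=21/5b +857.143ms=6/5b
5) 3857.143ms=27/5b +428.571ms=3/5b
6) 4285.714ms=6b +2142.857ms=3b
7) 6428.571ms=9b +2142.857ms=3b
Σ=12b of 12 (84bpm 6/8) — PASS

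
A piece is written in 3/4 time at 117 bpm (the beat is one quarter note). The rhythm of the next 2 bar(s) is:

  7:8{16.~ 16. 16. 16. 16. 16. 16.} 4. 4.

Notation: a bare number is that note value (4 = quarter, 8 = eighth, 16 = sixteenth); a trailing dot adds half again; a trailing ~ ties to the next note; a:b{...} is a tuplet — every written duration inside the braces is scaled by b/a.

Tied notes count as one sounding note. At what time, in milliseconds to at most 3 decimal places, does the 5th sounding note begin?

1. 0.0ms @ 0 + 439.56ms (6/7)
2. 439.56ms @ 6/7 + 219.78ms (3/7)
3. 659.341ms @ 9/7 + 219.78ms (3/7)
4. 879.121ms @ 12/7 + 219.78ms (3/7)
5. 1098.901ms @ 15/7 + 219.78ms (3/7)
6. 1318.681ms @ 18/7 + 219.78ms (3/7)
7. 1538.462ms @ 3 + 769.231ms (3/2)
8. 2307.692ms @ 9/2 + 769.231ms (3/2)

note 5 onset = 15/7b = 1098.901ms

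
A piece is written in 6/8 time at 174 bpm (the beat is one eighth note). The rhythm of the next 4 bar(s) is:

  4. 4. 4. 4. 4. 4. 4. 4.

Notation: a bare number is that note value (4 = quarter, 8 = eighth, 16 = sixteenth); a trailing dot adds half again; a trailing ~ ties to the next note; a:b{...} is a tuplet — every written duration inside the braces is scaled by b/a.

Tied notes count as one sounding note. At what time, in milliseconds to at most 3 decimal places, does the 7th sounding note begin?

1. 0.0ms @ 0 + 1034.483ms (3)
2. 1034.483ms @ 3 + 1034.483ms (3)
3. 2068.966ms @ 6 + 1034.483ms (3)
4. 3103.448ms @ 9 + 1034.483ms (3)
5. 4137.931ms @ 12 + 1034.483ms (3)
6. 5172.414ms @ 15 + 1034.483ms (3)
7. 6206.897ms @ 18 + 1034.483ms (3)
8. 7241.379ms @ 21 + 1034.483ms (3)

note 7 onset = 18b = 6206.897ms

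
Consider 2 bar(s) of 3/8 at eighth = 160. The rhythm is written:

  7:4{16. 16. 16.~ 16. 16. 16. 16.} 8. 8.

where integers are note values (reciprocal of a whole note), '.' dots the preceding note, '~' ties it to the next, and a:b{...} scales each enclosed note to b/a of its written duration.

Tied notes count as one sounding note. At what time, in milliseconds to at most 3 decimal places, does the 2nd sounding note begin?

note 2 onset = 3/7b = 160.714ms

1. 0.0ms @ 0 + 160.714ms (3/7)
2. 160.714ms @ 3/7 + 160.714ms (3/7)
3. 321.429ms @ 6/7 + 321.429ms (6/7)
4. 642.857ms @ 12/7 + 160.714ms (3/7)
5. 803.571ms @ 15/7 + 160.714ms (3/7)
6. 964.286ms @ 18/7 + 160.714ms (3/7)
7. 1125.0ms @ 3 + 562.5ms (3/2)
8. 1687.5ms @ 9/2 + 562.5ms (3/2)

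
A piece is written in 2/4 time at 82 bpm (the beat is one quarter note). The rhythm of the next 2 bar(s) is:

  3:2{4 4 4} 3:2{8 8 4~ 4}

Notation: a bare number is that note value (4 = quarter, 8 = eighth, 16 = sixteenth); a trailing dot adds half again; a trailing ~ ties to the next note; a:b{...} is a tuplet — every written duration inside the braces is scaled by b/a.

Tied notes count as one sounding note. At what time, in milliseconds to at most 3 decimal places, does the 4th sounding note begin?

1. 0.0ms @ 0 + 487.805ms (2/3)
2. 487.805ms @ 2/3 + 487.805ms (2/3)
3. 975.61ms @ 4/3 + 487.805ms (2/3)
4. 1463.415ms @ 2 + 243.902ms (1/3)
5. 1707.317ms @ 7/3 + 243.902ms (1/3)
6. 1951.22ms @ 8/3 + 975.61ms (4/3)

note 4 onset = 2b = 1463.415ms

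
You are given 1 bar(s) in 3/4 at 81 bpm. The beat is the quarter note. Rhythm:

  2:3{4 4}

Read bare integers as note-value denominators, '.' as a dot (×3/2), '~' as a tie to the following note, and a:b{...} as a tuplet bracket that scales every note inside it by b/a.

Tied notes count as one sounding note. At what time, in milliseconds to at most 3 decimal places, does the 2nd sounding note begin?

1. 0.0ms @ 0 + 1111.111ms (3/2)
2. 1111.111ms @ 3/2 + 1111.111ms (3/2)

note 2 onset = 3/2b = 1111.111ms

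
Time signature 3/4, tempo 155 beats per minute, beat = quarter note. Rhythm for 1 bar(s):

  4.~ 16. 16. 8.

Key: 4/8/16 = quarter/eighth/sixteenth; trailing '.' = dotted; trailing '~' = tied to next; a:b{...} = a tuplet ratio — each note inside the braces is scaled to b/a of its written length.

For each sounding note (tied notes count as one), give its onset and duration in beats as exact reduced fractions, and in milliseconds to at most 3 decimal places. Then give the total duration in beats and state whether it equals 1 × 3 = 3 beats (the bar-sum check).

1) 0.0ms=0b +725.806ms=15/8b
2) 725.806ms=15/8b +145.161ms=3/8b
3) 870.968ms=9/4b +290.323ms=3/4b
Σ=3b of 3 (155bpm 3/4) — PASS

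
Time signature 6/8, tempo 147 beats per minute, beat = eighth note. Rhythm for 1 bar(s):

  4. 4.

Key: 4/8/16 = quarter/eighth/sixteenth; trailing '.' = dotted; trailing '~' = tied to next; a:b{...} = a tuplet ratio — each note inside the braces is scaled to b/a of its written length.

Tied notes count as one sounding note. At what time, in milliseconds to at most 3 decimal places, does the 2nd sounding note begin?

note 2 onset = 3b = 1224.49ms

1. 0.0ms @ 0 + 1224.49ms (3)
2. 1224.49ms @ 3 + 1224.49ms (3)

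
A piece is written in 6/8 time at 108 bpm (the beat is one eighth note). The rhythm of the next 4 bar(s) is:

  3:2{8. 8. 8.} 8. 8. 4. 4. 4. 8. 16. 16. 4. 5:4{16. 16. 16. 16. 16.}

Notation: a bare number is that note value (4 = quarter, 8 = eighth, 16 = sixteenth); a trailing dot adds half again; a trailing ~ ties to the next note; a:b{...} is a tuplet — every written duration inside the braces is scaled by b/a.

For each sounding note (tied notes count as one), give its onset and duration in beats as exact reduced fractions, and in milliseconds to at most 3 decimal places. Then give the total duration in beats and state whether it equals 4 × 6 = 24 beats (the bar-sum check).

1) 0.0ms=0b +555.556ms=1b
2) 555.556ms=1b +555.556ms=1b
3) 1111.111ms=2b +555.556ms=1b
4) 1666.667ms=3b +833.333ms=3/2b
5) 2500.0ms=9/2b +833.333ms=3/2b
6) 3333.333ms=6b +1666.667ms=3b
7) 5000.0ms=9b +1666.667ms=3b
8) 6666.667ms=12b +1666.667ms=3b
9) 8333.333ms=15b +833.333ms=3/2b
10) 9166.667ms=33/2b +416.667ms=3/4b
11) 9583.333ms=69/4b +416.667ms=3/4b
12) 10000.0ms=18b +1666.667ms=3b
13) 11666.667ms=21b +333.333ms=3/5b
14) 12000.0ms=108/5b +333.333ms=3/5b
15) 12333.333ms=111/5b +333.333ms=3/5b
16) 12666.667ms=114/5b +333.333ms=3/5b
17) 13000.0ms=117/5b +333.333ms=3/5b
Σ=24b of 24 (108bpm 6/8) — PASS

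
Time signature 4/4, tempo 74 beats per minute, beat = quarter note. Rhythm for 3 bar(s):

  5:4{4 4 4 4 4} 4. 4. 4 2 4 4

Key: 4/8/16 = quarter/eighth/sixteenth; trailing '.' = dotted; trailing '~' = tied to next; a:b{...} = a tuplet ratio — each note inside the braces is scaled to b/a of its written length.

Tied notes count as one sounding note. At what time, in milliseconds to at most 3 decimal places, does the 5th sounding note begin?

1. 0.0ms @ 0 + 648.649ms (4/5)
2. 648.649ms @ 4/5 + 648.649ms (4/5)
3. 1297.297ms @ 8/5 + 648.649ms (4/5)
4. 1945.946ms @ 12/5 + 648.649ms (4/5)
5. 2594.595ms @ 16/5 + 648.649ms (4/5)
6. 3243.243ms @ 4 + 1216.216ms (3/2)
7. 4459.459ms @ 11/2 + 1216.216ms (3/2)
8. 5675.676ms @ 7 + 810.811ms (1)
9. 6486.486ms @ 8 + 1621.622ms (2)
10. 8108.108ms @ 10 + 810.811ms (1)
11. 8918.919ms @ 11 + 810.811ms (1)

note 5 onset = 16/5b = 2594.595ms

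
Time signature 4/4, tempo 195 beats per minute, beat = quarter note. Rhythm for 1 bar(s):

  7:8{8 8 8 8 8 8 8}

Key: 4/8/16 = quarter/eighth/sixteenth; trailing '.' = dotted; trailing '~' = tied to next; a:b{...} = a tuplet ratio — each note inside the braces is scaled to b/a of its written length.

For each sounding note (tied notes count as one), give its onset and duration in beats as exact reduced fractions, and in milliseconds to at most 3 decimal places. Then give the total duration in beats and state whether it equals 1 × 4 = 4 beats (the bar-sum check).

1) 0.0ms=0b +175.824ms=4/7b
2) 175.824ms=4/7b +175.824ms=4/7b
3) 351.648ms=8/7b +175.824ms=4/7b
4) 527.473ms=12/7b +175.824ms=4/7b
5) 703.297ms=16/7b +175.824ms=4/7b
6) 879.121ms=20/7b +175.824ms=4/7b
7) 1054.945ms=24/7b +175.824ms=4/7b
Σ=4b of 4 (195bpm 4/4) — PASS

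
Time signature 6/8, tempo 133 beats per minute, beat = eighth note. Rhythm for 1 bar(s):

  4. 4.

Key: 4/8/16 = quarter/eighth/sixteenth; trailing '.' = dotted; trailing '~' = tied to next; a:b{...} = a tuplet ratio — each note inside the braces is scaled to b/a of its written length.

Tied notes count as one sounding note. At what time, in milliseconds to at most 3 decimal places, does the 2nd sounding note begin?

1. 0.0ms @ 0 + 1353.383ms (3)
2. 1353.383ms @ 3 + 1353.383ms (3)

note 2 onset = 3b = 1353.383ms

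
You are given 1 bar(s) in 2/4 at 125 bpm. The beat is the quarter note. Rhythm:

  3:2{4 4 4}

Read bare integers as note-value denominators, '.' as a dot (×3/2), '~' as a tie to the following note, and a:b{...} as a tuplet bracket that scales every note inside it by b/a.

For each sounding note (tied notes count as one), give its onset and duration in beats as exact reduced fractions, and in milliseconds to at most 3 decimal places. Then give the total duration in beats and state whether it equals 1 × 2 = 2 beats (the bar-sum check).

1) 0.0ms=0b +320.0ms=2/3b
2) 320.0ms=2/3b +320.0ms=2/3b
3) 640.0ms=4/3b +320.0ms=2/3b
Σ=2b of 2 (125bpm 2/4) — PASS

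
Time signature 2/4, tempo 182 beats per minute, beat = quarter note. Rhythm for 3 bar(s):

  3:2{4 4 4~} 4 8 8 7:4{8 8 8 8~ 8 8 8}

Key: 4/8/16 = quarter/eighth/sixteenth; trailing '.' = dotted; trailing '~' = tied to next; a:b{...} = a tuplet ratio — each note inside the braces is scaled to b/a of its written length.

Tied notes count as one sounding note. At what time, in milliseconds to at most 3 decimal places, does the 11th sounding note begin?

1. 0.0ms @ 0 + 219.78ms (2/3)
2. 219.78ms @ 2/3 + 219.78ms (2/3)
3. 439.56ms @ 4/3 + 549.451ms (5/3)
4. 989.011ms @ 3 + 164.835ms (1/2)
5. 1153.846ms @ 7/2 + 164.835ms (1/2)
6. 1318.681ms @ 4 + 94.192ms (2/7)
7. 1412.873ms @ 30/7 + 94.192ms (2/7)
8. 1507.064ms @ 32/7 + 94.192ms (2/7)
9. 1601.256ms @ 34/7 + 188.383ms (4/7)
10. 1789.639ms @ 38/7 + 94.192ms (2/7)
11. 1883.83ms @ 40/7 + 94.192ms (2/7)

note 11 onset = 40/7b = 1883.83ms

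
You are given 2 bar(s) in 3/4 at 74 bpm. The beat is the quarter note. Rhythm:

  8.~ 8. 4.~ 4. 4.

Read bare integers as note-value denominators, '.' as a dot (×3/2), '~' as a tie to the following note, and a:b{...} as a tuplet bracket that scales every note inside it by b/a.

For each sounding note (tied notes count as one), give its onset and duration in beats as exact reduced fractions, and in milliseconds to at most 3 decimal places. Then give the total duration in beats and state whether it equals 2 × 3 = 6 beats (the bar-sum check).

1) 0.0ms=0b +1216.216ms=3/2b
2) 1216.216ms=3/2b +2432.432ms=3b
3) 3648.649ms=9/2b +1216.216ms=3/2b
Σ=6b of 6 (74bpm 3/4) — PASS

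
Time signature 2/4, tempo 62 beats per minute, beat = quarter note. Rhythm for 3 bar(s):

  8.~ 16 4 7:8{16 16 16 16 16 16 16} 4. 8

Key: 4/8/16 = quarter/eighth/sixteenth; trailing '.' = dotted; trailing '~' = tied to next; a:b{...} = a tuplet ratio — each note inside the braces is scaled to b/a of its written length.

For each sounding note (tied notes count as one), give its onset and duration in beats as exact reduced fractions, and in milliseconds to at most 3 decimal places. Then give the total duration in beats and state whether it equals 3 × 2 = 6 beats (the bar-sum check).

1) 0.0ms=0b +967.742ms=1b
2) 967.742ms=1b +967.742ms=1b
3) 1935.484ms=2b +276.498ms=2/7b
4) 2211.982ms=16/7b +276.498ms=2/7b
5) 2488.479ms=18/7b +276.498ms=2/7b
6) 2764.977ms=20/7b +276.498ms=2/7b
7) 3041.475ms=22/7b +276.498ms=2/7b
8) 3317.972ms=24/7b +276.498ms=2/7b
9) 3594.47ms=26/7b +276.498ms=2/7b
10) 3870.968ms=4b +1451.613ms=3/2b
11) 5322.581ms=11/2b +483.871ms=1/2b
Σ=6b of 6 (62bpm 2/4) — PASS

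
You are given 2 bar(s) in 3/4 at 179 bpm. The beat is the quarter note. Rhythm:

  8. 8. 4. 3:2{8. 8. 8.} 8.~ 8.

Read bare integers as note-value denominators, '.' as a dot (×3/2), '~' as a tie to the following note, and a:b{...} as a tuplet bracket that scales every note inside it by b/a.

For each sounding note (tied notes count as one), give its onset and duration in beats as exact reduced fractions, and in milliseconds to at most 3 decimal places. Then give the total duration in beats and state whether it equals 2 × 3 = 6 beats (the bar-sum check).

1) 0.0ms=0b +251.397ms=3/4b
2) 251.397ms=3/4b +251.397ms=3/4b
3) 502.793ms=3/2b +502.793ms=3/2b
4) 1005.587ms=3b +167.598ms=1/2b
5) 1173.184ms=7/2b +167.598ms=1/2b
6) 1340.782ms=4b +167.598ms=1/2b
7) 1508.38ms=9/2b +502.793ms=3/2b
Σ=6b of 6 (179bpm 3/4) — PASS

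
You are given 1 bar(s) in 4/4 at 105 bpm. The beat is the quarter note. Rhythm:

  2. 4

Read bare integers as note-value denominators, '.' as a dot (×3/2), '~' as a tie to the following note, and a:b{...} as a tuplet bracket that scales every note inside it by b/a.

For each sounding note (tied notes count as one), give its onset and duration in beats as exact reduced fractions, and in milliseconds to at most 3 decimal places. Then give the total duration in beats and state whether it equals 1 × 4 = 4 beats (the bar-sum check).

1) 0.0ms=0b +1714.286ms=3b
2) 1714.286ms=3b +571.429ms=1b
Σ=4b of 4 (105bpm 4/4) — PASS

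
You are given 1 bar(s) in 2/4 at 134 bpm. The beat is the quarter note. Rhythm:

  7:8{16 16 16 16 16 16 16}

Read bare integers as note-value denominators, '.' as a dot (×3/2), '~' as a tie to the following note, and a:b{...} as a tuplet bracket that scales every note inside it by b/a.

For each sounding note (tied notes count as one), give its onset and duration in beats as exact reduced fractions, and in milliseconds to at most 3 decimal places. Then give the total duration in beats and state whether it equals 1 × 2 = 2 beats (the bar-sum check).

1) 0.0ms=0b +127.932ms=2/7b
2) 127.932ms=2/7b +127.932ms=2/7b
3) 255.864ms=4/7b +127.932ms=2/7b
4) 383.795ms=6/7b +127.932ms=2/7b
5) 511.727ms=8/7b +127.932ms=2/7b
6) 639.659ms=10/7b +127.932ms=2/7b
7) 767.591ms=12/7b +127.932ms=2/7b
Σ=2b of 2 (134bpm 2/4) — PASS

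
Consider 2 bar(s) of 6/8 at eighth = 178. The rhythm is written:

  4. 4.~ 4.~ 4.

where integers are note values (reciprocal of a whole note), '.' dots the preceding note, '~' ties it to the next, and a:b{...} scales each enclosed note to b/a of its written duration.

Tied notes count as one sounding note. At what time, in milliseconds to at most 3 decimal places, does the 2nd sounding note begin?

1. 0.0ms @ 0 + 1011.236ms (3)
2. 1011.236ms @ 3 + 3033.708ms (9)

note 2 onset = 3b = 1011.236ms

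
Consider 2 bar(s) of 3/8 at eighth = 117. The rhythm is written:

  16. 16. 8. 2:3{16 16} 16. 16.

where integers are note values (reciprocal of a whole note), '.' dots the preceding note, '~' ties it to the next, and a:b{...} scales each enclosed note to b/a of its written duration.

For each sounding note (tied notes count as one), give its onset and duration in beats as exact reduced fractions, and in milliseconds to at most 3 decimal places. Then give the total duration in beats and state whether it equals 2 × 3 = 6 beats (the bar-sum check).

1) 0.0ms=0b +384.615ms=3/4b
2) 384.615ms=3/4b +384.615ms=3/4b
3) 769.231ms=3/2b +769.231ms=3/2b
4) 1538.462ms=3b +384.615ms=3/4b
5) 1923.077ms=15/4b +384.615ms=3/4b
6) 2307.692ms=9/2b +384.615ms=3/4b
7) 2692.308ms=21/4b +384.615ms=3/4b
Σ=6b of 6 (117bpm 3/8) — PASS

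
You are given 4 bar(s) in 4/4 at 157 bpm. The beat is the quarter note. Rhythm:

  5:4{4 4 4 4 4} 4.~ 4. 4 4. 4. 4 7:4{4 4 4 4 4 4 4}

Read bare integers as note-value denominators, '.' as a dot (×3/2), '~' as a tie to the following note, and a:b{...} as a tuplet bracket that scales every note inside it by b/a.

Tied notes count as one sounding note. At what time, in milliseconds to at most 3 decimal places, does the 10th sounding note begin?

1. 0.0ms @ 0 + 305.732ms (4/5)
2. 305.732ms @ 4/5 + 305.732ms (4/5)
3. 611.465ms @ 8/5 + 305.732ms (4/5)
4. 917.197ms @ 12/5 + 305.732ms (4/5)
5. 1222.93ms @ 16/5 + 305.732ms (4/5)
6. 1528.662ms @ 4 + 1146.497ms (3)
7. 2675.159ms @ 7 + 382.166ms (1)
8. 3057.325ms @ 8 + 573.248ms (3/2)
9. 3630.573ms @ 19/2 + 573.248ms (3/2)
10. 4203.822ms @ 11 + 382.166ms (1)
11. 4585.987ms @ 12 + 218.38ms (4/7)
12. 4804.368ms @ 88/7 + 218.38ms (4/7)
13. 5022.748ms @ 92/7 + 218.38ms (4/7)
14. 5241.128ms @ 96/7 + 218.38ms (4/7)
15. 5459.509ms @ 100/7 + 218.38ms (4/7)
16. 5677.889ms @ 104/7 + 218.38ms (4/7)
17. 5896.269ms @ 108/7 + 218.38ms (4/7)

note 10 onset = 11b = 4203.822ms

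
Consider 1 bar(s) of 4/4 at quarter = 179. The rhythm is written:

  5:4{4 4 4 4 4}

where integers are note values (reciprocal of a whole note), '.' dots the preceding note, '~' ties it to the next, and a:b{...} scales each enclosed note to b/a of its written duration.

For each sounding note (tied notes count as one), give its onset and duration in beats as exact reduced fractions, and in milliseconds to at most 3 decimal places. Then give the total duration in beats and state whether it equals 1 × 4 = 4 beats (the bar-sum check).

1) 0.0ms=0b +268.156ms=4/5b
2) 268.156ms=4/5b +268.156ms=4/5b
3) 536.313ms=8/5b +268.156ms=4/5b
4) 804.469ms=12/5b +268.156ms=4/5b
5) 1072.626ms=16/5b +268.156ms=4/5b
Σ=4b of 4 (179bpm 4/4) — PASS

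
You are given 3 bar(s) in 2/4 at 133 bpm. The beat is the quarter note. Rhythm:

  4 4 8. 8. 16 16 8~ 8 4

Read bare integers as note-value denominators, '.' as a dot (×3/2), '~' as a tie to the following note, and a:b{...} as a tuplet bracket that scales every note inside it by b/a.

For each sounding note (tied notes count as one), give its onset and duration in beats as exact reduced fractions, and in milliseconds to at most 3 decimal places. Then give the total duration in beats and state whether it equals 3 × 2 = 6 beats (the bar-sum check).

1) 0.0ms=0b +451.128ms=1b
2) 451.128ms=1b +451.128ms=1b
3) 902.256ms=2b +338.346ms=3/4b
4) 1240.602ms=11/4b +338.346ms=3/4b
5) 1578.947ms=7/2b +112.782ms=1/4b
6) 1691.729ms=15/4b +112.782ms=1/4b
7) 1804.511ms=4b +451.128ms=1b
8) 2255.639ms=5b +451.128ms=1b
Σ=6b of 6 (133bpm 2/4) — PASS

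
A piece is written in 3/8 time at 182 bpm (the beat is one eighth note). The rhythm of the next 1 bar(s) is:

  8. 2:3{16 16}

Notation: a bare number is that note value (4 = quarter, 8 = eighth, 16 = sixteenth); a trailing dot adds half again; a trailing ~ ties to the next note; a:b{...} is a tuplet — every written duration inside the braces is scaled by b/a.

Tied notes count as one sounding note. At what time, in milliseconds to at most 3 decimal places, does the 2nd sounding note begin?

1. 0.0ms @ 0 + 494.505ms (3/2)
2. 494.505ms @ 3/2 + 247.253ms (3/4)
3. 741.758ms @ 9/4 + 247.253ms (3/4)

note 2 onset = 3/2b = 494.505ms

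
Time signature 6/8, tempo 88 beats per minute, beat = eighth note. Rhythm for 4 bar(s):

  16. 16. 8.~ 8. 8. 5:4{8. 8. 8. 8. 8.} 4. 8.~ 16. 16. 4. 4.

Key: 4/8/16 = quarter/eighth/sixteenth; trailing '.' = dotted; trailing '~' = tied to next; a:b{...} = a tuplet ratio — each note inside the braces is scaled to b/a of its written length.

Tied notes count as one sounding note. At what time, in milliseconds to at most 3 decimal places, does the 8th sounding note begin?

1. 0.0ms @ 0 + 511.364ms (3/4)
2. 511.364ms @ 3/4 + 511.364ms (3/4)
3. 1022.727ms @ 3/2 + 2045.455ms (3)
4. 3068.182ms @ 9/2 + 1022.727ms (3/2)
5. 4090.909ms @ 6 + 818.182ms (6/5)
6. 4909.091ms @ 36/5 + 818.182ms (6/5)
7. 5727.273ms @ 42/5 + 818.182ms (6/5)
8. 6545.455ms @ 48/5 + 818.182ms (6/5)
9. 7363.636ms @ 54/5 + 818.182ms (6/5)
10. 8181.818ms @ 12 + 2045.455ms (3)
11. 10227.273ms @ 15 + 1534.091ms (9/4)
12. 11761.364ms @ 69/4 + 511.364ms (3/4)
13. 12272.727ms @ 18 + 2045.455ms (3)
14. 14318.182ms @ 21 + 2045.455ms (3)

note 8 onset = 48/5b = 6545.455ms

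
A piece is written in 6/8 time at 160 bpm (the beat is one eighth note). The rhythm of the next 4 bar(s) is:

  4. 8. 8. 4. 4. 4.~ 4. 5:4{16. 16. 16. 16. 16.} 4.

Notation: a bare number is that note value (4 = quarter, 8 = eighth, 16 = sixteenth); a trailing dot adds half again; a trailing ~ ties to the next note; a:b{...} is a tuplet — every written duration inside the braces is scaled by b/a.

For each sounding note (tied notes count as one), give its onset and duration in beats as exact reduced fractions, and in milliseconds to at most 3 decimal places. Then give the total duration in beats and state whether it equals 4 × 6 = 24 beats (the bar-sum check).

1) 0.0ms=0b +1125.0ms=3b
2) 1125.0ms=3b +562.5ms=3/2b
3) 1687.5ms=9/2b +562.5ms=3/2b
4) 2250.0ms=6b +1125.0ms=3b
5) 3375.0ms=9b +1125.0ms=3b
6) 4500.0ms=12b +2250.0ms=6b
7) 6750.0ms=18b +225.0ms=3/5b
8) 6975.0ms=93/5b +225.0ms=3/5b
9) 7200.0ms=96/5b +225.0ms=3/5b
10) 7425.0ms=99/5b +225.0ms=3/5b
11) 7650.0ms=102/5b +225.0ms=3/5b
12) 7875.0ms=21b +1125.0ms=3b
Σ=24b of 24 (160bpm 6/8) — PASS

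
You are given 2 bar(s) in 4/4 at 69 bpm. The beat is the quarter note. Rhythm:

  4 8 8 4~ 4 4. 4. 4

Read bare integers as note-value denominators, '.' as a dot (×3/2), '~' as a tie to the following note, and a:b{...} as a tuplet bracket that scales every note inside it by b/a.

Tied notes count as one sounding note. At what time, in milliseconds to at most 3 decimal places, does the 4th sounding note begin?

note 4 onset = 2b = 1739.13ms

1. 0.0ms @ 0 + 869.565ms (1)
2. 869.565ms @ 1 + 434.783ms (1/2)
3. 1304.348ms @ 3/2 + 434.783ms (1/2)
4. 1739.13ms @ 2 + 1739.13ms (2)
5. 3478.261ms @ 4 + 1304.348ms (3/2)
6. 4782.609ms @ 11/2 + 1304.348ms (3/2)
7. 6086.957ms @ 7 + 869.565ms (1)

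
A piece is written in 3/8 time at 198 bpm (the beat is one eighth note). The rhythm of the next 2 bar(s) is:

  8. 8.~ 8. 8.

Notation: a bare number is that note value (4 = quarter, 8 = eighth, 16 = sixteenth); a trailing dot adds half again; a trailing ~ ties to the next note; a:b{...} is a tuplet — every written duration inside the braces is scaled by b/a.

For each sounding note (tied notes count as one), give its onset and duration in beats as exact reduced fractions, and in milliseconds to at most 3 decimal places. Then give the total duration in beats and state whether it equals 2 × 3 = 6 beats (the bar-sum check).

1) 0.0ms=0b +454.545ms=3/2b
2) 454.545ms=3/2b +909.091ms=3b
3) 1363.636ms=9/2b +454.545ms=3/2b
Σ=6b of 6 (198bpm 3/8) — PASS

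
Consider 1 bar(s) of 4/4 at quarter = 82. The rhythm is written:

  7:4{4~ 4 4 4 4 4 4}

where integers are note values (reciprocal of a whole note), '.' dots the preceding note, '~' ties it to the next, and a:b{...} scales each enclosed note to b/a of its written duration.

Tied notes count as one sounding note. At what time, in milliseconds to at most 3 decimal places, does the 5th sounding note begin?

note 5 onset = 20/7b = 2090.592ms

1. 0.0ms @ 0 + 836.237ms (8/7)
2. 836.237ms @ 8/7 + 418.118ms (4/7)
3. 1254.355ms @ 12/7 + 418.118ms (4/7)
4. 1672.474ms @ 16/7 + 418.118ms (4/7)
5. 2090.592ms @ 20/7 + 418.118ms (4/7)
6. 2508.711ms @ 24/7 + 418.118ms (4/7)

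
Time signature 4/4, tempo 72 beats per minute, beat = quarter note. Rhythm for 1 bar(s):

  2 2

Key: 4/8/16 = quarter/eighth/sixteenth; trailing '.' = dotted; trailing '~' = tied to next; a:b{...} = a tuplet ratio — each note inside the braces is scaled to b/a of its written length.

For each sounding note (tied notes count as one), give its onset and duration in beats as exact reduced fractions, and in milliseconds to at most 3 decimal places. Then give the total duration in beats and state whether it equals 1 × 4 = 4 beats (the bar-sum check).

1) 0.0ms=0b +1666.667ms=2b
2) 1666.667ms=2b +1666.667ms=2b
Σ=4b of 4 (72bpm 4/4) — PASS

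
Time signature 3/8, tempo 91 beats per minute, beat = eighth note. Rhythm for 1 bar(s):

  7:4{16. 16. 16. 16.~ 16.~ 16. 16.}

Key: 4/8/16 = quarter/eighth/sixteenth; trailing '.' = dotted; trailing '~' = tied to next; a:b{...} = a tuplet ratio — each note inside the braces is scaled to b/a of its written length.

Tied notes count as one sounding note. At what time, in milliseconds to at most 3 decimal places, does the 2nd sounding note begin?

note 2 onset = 3/7b = 282.575ms

1. 0.0ms @ 0 + 282.575ms (3/7)
2. 282.575ms @ 3/7 + 282.575ms (3/7)
3. 565.149ms @ 6/7 + 282.575ms (3/7)
4. 847.724ms @ 9/7 + 847.724ms (9/7)
5. 1695.447ms @ 18/7 + 282.575ms (3/7)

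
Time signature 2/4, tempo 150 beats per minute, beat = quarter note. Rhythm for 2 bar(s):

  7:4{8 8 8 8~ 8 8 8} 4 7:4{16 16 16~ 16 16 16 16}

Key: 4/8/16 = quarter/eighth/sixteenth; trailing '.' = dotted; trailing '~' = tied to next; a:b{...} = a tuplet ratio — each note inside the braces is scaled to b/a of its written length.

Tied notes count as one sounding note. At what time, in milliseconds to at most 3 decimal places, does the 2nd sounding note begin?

1. 0.0ms @ 0 + 114.286ms (2/7)
2. 114.286ms @ 2/7 + 114.286ms (2/7)
3. 228.571ms @ 4/7 + 114.286ms (2/7)
4. 342.857ms @ 6/7 + 228.571ms (4/7)
5. 571.429ms @ 10/7 + 114.286ms (2/7)
6. 685.714ms @ 12/7 + 114.286ms (2/7)
7. 800.0ms @ 2 + 400.0ms (1)
8. 1200.0ms @ 3 + 57.143ms (1/7)
9. 1257.143ms @ 22/7 + 57.143ms (1/7)
10. 1314.286ms @ 23/7 + 114.286ms (2/7)
11. 1428.571ms @ 25/7 + 57.143ms (1/7)
12. 1485.714ms @ 26/7 + 57.143ms (1/7)
13. 1542.857ms @ 27/7 + 57.143ms (1/7)

note 2 onset = 2/7b = 114.286ms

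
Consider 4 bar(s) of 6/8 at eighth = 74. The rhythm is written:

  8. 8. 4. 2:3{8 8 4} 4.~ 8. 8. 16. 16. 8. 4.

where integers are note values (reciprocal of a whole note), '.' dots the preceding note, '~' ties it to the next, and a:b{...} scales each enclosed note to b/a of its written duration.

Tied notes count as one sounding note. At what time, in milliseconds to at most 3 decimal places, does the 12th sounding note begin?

1. 0.0ms @ 0 + 1216.216ms (3/2)
2. 1216.216ms @ 3/2 + 1216.216ms (3/2)
3. 2432.432ms @ 3 + 2432.432ms (3)
4. 4864.865ms @ 6 + 1216.216ms (3/2)
5. 6081.081ms @ 15/2 + 1216.216ms (3/2)
6. 7297.297ms @ 9 + 2432.432ms (3)
7. 9729.73ms @ 12 + 3648.649ms (9/2)
8. 13378.378ms @ 33/2 + 1216.216ms (3/2)
9. 14594.595ms @ 18 + 608.108ms (3/4)
10. 15202.703ms @ 75/4 + 608.108ms (3/4)
11. 15810.811ms @ 39/2 + 1216.216ms (3/2)
12. 17027.027ms @ 21 + 2432.432ms (3)

note 12 onset = 21b = 17027.027ms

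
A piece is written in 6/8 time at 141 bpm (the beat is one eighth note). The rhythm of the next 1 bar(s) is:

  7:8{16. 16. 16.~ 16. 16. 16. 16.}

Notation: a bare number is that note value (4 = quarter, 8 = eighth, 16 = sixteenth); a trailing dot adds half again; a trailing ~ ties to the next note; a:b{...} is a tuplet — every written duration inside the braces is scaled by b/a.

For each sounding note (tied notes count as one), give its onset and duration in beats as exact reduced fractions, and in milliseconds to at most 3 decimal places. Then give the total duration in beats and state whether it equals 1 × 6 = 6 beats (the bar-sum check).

1) 0.0ms=0b +364.742ms=6/7b
2) 364.742ms=6/7b +364.742ms=6/7b
3) 729.483ms=12/7b +729.483ms=12/7b
4) 1458.967ms=24/7b +364.742ms=6/7b
5) 1823.708ms=30/7b +364.742ms=6/7b
6) 2188.45ms=36/7b +364.742ms=6/7b
Σ=6b of 6 (141bpm 6/8) — PASS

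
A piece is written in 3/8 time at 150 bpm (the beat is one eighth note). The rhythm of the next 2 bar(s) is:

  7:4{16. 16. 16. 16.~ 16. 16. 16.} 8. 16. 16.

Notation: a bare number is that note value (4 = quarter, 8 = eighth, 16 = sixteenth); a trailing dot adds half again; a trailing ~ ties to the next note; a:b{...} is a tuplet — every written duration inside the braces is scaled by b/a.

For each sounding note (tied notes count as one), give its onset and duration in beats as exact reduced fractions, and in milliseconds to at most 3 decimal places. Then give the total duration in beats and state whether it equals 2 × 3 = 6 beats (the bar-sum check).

1) 0.0ms=0b +171.429ms=3/7b
2) 171.429ms=3/7b +171.429ms=3/7b
3) 342.857ms=6/7b +171.429ms=3/7b
4) 514.286ms=9/7b +342.857ms=6/7b
5) 857.143ms=15/7b +171.429ms=3/7b
6) 1028.571ms=18/7b +171.429ms=3/7b
7) 1200.0ms=3b +600.0ms=3/2b
8) 1800.0ms=9/2b +300.0ms=3/4b
9) 2100.0ms=21/4b +300.0ms=3/4b
Σ=6b of 6 (150bpm 3/8) — PASS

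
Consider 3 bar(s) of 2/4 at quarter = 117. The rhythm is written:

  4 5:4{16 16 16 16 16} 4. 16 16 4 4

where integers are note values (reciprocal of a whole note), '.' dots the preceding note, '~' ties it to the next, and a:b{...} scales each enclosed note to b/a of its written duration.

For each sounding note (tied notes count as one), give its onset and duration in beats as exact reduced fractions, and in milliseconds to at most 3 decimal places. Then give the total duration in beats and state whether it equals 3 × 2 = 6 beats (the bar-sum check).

1) 0.0ms=0b +512.821ms=1b
2) 512.821ms=1b +102.564ms=1/5b
3) 615.385ms=6/5b +102.564ms=1/5b
4) 717.949ms=7/5b +102.564ms=1/5b
5) 820.513ms=8/5b +102.564ms=1/5b
6) 923.077ms=9/5b +102.564ms=1/5b
7) 1025.641ms=2b +769.231ms=3/2b
8) 1794.872ms=7/2b +128.205ms=1/4b
9) 1923.077ms=15/4b +128.205ms=1/4b
10) 2051.282ms=4b +512.821ms=1b
11) 2564.103ms=5b +512.821ms=1b
Σ=6b of 6 (117bpm 2/4) — PASS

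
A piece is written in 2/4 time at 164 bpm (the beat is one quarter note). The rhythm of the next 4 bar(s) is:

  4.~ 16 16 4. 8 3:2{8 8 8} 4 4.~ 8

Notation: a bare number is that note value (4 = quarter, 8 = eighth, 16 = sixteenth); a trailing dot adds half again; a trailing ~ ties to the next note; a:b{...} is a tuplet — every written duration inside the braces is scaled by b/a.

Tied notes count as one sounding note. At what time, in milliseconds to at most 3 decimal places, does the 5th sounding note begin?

note 5 onset = 4b = 1463.415ms

1. 0.0ms @ 0 + 640.244ms (7/4)
2. 640.244ms @ 7/4 + 91.463ms (1/4)
3. 731.707ms @ 2 + 548.78ms (3/2)
4. 1280.488ms @ 7/2 + 182.927ms (1/2)
5. 1463.415ms @ 4 + 121.951ms (1/3)
6. 1585.366ms @ 13/3 + 121.951ms (1/3)
7. 1707.317ms @ 14/3 + 121.951ms (1/3)
8. 1829.268ms @ 5 + 365.854ms (1)
9. 2195.122ms @ 6 + 731.707ms (2)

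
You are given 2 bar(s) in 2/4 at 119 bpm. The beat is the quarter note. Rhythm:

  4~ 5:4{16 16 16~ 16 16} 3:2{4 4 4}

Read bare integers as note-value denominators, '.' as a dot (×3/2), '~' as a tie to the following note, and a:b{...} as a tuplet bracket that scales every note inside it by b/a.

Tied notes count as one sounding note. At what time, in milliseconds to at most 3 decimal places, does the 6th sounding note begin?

1. 0.0ms @ 0 + 605.042ms (6/5)
2. 605.042ms @ 6/5 + 100.84ms (1/5)
3. 705.882ms @ 7/5 + 201.681ms (2/5)
4. 907.563ms @ 9/5 + 100.84ms (1/5)
5. 1008.403ms @ 2 + 336.134ms (2/3)
6. 1344.538ms @ 8/3 + 336.134ms (2/3)
7. 1680.672ms @ 10/3 + 336.134ms (2/3)

note 6 onset = 8/3b = 1344.538ms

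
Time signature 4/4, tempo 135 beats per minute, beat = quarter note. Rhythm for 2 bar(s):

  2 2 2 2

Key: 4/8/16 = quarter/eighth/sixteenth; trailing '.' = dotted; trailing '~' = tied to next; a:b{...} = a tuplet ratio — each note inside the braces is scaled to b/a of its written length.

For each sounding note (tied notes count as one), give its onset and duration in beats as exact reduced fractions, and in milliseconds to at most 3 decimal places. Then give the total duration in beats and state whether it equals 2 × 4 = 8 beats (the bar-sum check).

1) 0.0ms=0b +888.889ms=2b
2) 888.889ms=2b +888.889ms=2b
3) 1777.778ms=4b +888.889ms=2b
4) 2666.667ms=6b +888.889ms=2b
Σ=8b of 8 (135bpm 4/4) — PASS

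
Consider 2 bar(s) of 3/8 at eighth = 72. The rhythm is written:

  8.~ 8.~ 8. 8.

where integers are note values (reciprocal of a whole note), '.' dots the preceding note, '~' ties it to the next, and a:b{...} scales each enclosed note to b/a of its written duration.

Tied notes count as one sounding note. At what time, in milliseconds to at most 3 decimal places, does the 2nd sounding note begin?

note 2 onset = 9/2b = 3750.0ms

1. 0.0ms @ 0 + 3750.0ms (9/2)
2. 3750.0ms @ 9/2 + 1250.0ms (3/2)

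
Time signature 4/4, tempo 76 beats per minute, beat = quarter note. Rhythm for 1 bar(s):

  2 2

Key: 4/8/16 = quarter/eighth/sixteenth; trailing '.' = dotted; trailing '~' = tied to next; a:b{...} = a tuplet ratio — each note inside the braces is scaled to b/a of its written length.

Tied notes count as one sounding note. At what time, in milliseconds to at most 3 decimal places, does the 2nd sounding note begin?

note 2 onset = 2b = 1578.947ms

1. 0.0ms @ 0 + 1578.947ms (2)
2. 1578.947ms @ 2 + 1578.947ms (2)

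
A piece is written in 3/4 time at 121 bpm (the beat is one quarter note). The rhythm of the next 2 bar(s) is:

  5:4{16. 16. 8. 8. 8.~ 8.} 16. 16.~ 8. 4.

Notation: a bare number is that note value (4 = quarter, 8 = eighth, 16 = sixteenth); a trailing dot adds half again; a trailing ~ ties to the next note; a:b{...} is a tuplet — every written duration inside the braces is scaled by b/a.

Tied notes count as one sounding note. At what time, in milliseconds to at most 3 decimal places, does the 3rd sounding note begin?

1. 0.0ms @ 0 + 148.76ms (3/10)
2. 148.76ms @ 3/10 + 148.76ms (3/10)
3. 297.521ms @ 3/5 + 297.521ms (3/5)
4. 595.041ms @ 6/5 + 297.521ms (3/5)
5. 892.562ms @ 9/5 + 595.041ms (6/5)
6. 1487.603ms @ 3 + 185.95ms (3/8)
7. 1673.554ms @ 27/8 + 557.851ms (9/8)
8. 2231.405ms @ 9/2 + 743.802ms (3/2)

note 3 onset = 3/5b = 297.521ms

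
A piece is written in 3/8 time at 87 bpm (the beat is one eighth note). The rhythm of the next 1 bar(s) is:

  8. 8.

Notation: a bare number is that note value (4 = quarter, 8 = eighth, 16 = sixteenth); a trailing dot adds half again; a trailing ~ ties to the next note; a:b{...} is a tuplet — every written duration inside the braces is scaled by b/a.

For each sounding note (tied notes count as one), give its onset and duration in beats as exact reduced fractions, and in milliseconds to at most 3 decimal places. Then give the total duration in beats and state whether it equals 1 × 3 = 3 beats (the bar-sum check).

1) 0.0ms=0b +1034.483ms=3/2b
2) 1034.483ms=3/2b +1034.483ms=3/2b
Σ=3b of 3 (87bpm 3/8) — PASS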